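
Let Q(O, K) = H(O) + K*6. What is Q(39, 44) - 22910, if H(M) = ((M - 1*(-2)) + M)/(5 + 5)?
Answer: -22638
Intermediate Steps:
H(M) = ⅕ + M/5 (H(M) = ((M + 2) + M)/10 = ((2 + M) + M)*(⅒) = (2 + 2*M)*(⅒) = ⅕ + M/5)
Q(O, K) = ⅕ + 6*K + O/5 (Q(O, K) = (⅕ + O/5) + K*6 = (⅕ + O/5) + 6*K = ⅕ + 6*K + O/5)
Q(39, 44) - 22910 = (⅕ + 6*44 + (⅕)*39) - 22910 = (⅕ + 264 + 39/5) - 22910 = 272 - 22910 = -22638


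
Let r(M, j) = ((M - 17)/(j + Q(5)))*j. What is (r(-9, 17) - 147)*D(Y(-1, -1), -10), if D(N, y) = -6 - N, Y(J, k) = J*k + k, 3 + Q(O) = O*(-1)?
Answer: 3530/3 ≈ 1176.7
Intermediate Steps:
Q(O) = -3 - O (Q(O) = -3 + O*(-1) = -3 - O)
Y(J, k) = k + J*k
r(M, j) = j*(-17 + M)/(-8 + j) (r(M, j) = ((M - 17)/(j + (-3 - 1*5)))*j = ((-17 + M)/(j + (-3 - 5)))*j = ((-17 + M)/(j - 8))*j = ((-17 + M)/(-8 + j))*j = j*(-17 + M)/(-8 + j))
(r(-9, 17) - 147)*D(Y(-1, -1), -10) = (17*(-17 - 9)/(-8 + 17) - 147)*(-6 - (-1)*(1 - 1)) = (17*(-26)/9 - 147)*(-6 - (-1)*0) = (17*(1/9)*(-26) - 147)*(-6 - 1*0) = (-442/9 - 147)*(-6 + 0) = -1765/9*(-6) = 3530/3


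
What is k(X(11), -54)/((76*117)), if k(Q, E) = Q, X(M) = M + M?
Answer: 11/4446 ≈ 0.0024741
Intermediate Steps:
X(M) = 2*M
k(X(11), -54)/((76*117)) = (2*11)/((76*117)) = 22/8892 = 22*(1/8892) = 11/4446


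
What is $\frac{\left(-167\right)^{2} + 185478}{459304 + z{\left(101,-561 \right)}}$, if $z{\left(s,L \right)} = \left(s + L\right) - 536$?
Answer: $\frac{213367}{458308} \approx 0.46555$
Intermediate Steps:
$z{\left(s,L \right)} = -536 + L + s$ ($z{\left(s,L \right)} = \left(L + s\right) - 536 = -536 + L + s$)
$\frac{\left(-167\right)^{2} + 185478}{459304 + z{\left(101,-561 \right)}} = \frac{\left(-167\right)^{2} + 185478}{459304 - 996} = \frac{27889 + 185478}{459304 - 996} = \frac{213367}{458308}$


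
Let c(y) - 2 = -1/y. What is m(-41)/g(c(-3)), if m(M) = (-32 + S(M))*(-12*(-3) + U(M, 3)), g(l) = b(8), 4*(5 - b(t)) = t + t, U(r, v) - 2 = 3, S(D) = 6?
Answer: -1066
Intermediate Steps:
U(r, v) = 5 (U(r, v) = 2 + 3 = 5)
c(y) = 2 - 1/y
b(t) = 5 - t/2 (b(t) = 5 - (t + t)/4 = 5 - t/2)
g(l) = 1 (g(l) = 5 - 1/2*8 = 5 - 4 = 1)
m(M) = -1066 (m(M) = (-32 + 6)*(-12*(-3) + 5) = -26*(36 + 5) = -26*41 = -1066)
m(-41)/g(c(-3)) = -1066/1 = -1066*1 = -1066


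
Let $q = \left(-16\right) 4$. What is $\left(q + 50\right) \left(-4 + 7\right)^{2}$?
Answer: $-126$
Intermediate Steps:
$q = -64$
$\left(q + 50\right) \left(-4 + 7\right)^{2} = \left(-64 + 50\right) \left(-4 + 7\right)^{2} = - 14 \cdot 3^{2} = \left(-14\right) 9 = -126$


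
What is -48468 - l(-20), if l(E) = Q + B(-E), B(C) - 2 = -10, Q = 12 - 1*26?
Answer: -48446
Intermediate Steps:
Q = -14 (Q = 12 - 26 = -14)
B(C) = -8 (B(C) = 2 - 10 = -8)
l(E) = -22 (l(E) = -14 - 8 = -22)
-48468 - l(-20) = -48468 - 1*(-22) = -48468 + 22 = -48446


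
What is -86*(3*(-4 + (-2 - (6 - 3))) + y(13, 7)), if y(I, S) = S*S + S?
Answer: -2494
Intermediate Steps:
y(I, S) = S + S² (y(I, S) = S² + S = S + S²)
-86*(3*(-4 + (-2 - (6 - 3))) + y(13, 7)) = -86*(3*(-4 + (-2 - (6 - 3))) + 7*(1 + 7)) = -86*(3*(-4 + (-2 - 1*3)) + 7*8) = -86*(3*(-4 + (-2 - 3)) + 56) = -86*(3*(-4 - 5) + 56) = -86*(3*(-9) + 56) = -86*(-27 + 56) = -86*29 = -2494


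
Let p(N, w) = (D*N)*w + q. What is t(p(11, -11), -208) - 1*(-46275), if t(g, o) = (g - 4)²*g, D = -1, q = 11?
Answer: 2208963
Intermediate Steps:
p(N, w) = 11 - N*w (p(N, w) = (-N)*w + 11 = -N*w + 11 = 11 - N*w)
t(g, o) = g*(-4 + g)² (t(g, o) = (-4 + g)²*g = g*(-4 + g)²)
t(p(11, -11), -208) - 1*(-46275) = (11 - 1*11*(-11))*(-4 + (11 - 1*11*(-11)))² - 1*(-46275) = (11 + 121)*(-4 + (11 + 121))² + 46275 = 132*(-4 + 132)² + 46275 = 132*128² + 46275 = 132*16384 + 46275 = 2162688 + 46275 = 2208963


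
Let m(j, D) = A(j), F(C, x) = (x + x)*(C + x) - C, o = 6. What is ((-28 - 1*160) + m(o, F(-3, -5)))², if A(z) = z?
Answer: 33124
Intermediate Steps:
F(C, x) = -C + 2*x*(C + x) (F(C, x) = (2*x)*(C + x) - C = 2*x*(C + x) - C = -C + 2*x*(C + x))
m(j, D) = j
((-28 - 1*160) + m(o, F(-3, -5)))² = ((-28 - 1*160) + 6)² = ((-28 - 160) + 6)² = (-188 + 6)² = (-182)² = 33124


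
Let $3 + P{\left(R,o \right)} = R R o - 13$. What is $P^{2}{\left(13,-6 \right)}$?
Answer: $1060900$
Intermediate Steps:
$P{\left(R,o \right)} = -16 + o R^{2}$ ($P{\left(R,o \right)} = -3 + \left(R R o - 13\right) = -3 + \left(R^{2} o - 13\right) = -3 + \left(o R^{2} - 13\right) = -3 + \left(-13 + o R^{2}\right) = -16 + o R^{2}$)
$P^{2}{\left(13,-6 \right)} = \left(-16 - 6 \cdot 13^{2}\right)^{2} = \left(-16 - 1014\right)^{2} = \left(-1030\right)^{2} = 1060900$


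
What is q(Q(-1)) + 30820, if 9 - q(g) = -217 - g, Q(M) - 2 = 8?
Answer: 31056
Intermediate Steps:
Q(M) = 10 (Q(M) = 2 + 8 = 10)
q(g) = 226 + g (q(g) = 9 - (-217 - g) = 9 + (217 + g) = 226 + g)
q(Q(-1)) + 30820 = (226 + 10) + 30820 = 236 + 30820 = 31056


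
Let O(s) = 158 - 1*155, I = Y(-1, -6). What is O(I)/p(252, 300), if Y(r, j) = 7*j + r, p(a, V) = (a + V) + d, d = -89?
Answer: 3/463 ≈ 0.0064795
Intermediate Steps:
p(a, V) = -89 + V + a (p(a, V) = (a + V) - 89 = (V + a) - 89 = -89 + V + a)
Y(r, j) = r + 7*j
I = -43 (I = -1 + 7*(-6) = -1 - 42 = -43)
O(s) = 3 (O(s) = 158 - 155 = 3)
O(I)/p(252, 300) = 3/(-89 + 300 + 252) = 3/463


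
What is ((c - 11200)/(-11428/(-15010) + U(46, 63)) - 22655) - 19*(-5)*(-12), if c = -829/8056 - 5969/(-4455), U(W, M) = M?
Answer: -4333425875569669/180780599736 ≈ -23971.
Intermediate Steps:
c = 44393069/35889480 (c = -829*1/8056 - 5969*(-1/4455) = -829/8056 + 5969/4455 = 44393069/35889480 ≈ 1.2369)
((c - 11200)/(-11428/(-15010) + U(46, 63)) - 22655) - 19*(-5)*(-12) = ((44393069/35889480 - 11200)/(-11428/(-15010) + 63) - 22655) - 19*(-5)*(-12) = (-401917782931/(35889480*(-11428*(-1/15010) + 63)) - 22655) + 95*(-12) = (-401917782931/(35889480*(5714/7505 + 63)) - 22655) - 1140 = (-401917782931/(35889480*478529/7505) - 22655) - 1140 = (-401917782931/35889480*7505/478529 - 22655) - 1140 = (-31751504851549/180780599736 - 22655) - 1140 = -4127335991870629/180780599736 - 1140 = -4333425875569669/180780599736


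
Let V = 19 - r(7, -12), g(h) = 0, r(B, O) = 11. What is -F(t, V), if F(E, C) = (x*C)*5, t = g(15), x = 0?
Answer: 0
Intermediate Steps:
t = 0
V = 8 (V = 19 - 1*11 = 19 - 11 = 8)
F(E, C) = 0 (F(E, C) = (0*C)*5 = 0*5 = 0)
-F(t, V) = -1*0 = 0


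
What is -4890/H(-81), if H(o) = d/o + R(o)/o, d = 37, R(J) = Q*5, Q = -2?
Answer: 14670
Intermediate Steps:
R(J) = -10 (R(J) = -2*5 = -10)
H(o) = 27/o (H(o) = 37/o - 10/o = 27/o)
-4890/H(-81) = -4890/(27/(-81)) = -4890/(27*(-1/81)) = -4890/(-⅓) = -4890*(-3) = 14670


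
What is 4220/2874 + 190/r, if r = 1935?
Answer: 290392/185373 ≈ 1.5665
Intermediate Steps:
4220/2874 + 190/r = 4220/2874 + 190/1935 = 4220*(1/2874) + 190*(1/1935) = 2110/1437 + 38/387 = 290392/185373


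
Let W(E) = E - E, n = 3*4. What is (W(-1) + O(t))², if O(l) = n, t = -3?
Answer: 144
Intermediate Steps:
n = 12
W(E) = 0
O(l) = 12
(W(-1) + O(t))² = (0 + 12)² = 12² = 144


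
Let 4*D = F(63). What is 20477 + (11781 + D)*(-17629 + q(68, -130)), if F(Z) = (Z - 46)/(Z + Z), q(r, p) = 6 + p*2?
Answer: -11796945955/56 ≈ -2.1066e+8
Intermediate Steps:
q(r, p) = 6 + 2*p
F(Z) = (-46 + Z)/(2*Z) (F(Z) = (-46 + Z)/((2*Z)) = (-46 + Z)*(1/(2*Z)) = (-46 + Z)/(2*Z))
D = 17/504 (D = ((½)*(-46 + 63)/63)/4 = ((½)*(1/63)*17)/4 = (¼)*(17/126) = 17/504 ≈ 0.033730)
20477 + (11781 + D)*(-17629 + q(68, -130)) = 20477 + (11781 + 17/504)*(-17629 + (6 + 2*(-130))) = 20477 + 5937641*(-17629 + (6 - 260))/504 = 20477 + 5937641*(-17629 - 254)/504 = 20477 + (5937641/504)*(-17883) = 20477 - 11798092667/56 = -11796945955/56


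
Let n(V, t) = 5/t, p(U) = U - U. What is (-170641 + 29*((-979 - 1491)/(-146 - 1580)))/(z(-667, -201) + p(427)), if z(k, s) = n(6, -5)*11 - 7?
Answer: 73613684/7767 ≈ 9477.8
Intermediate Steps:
p(U) = 0
z(k, s) = -18 (z(k, s) = (5/(-5))*11 - 7 = (5*(-⅕))*11 - 7 = -1*11 - 7 = -11 - 7 = -18)
(-170641 + 29*((-979 - 1491)/(-146 - 1580)))/(z(-667, -201) + p(427)) = (-170641 + 29*((-979 - 1491)/(-146 - 1580)))/(-18 + 0) = (-170641 + 29*(-2470/(-1726)))/(-18) = (-170641 + 29*(-2470*(-1/1726)))*(-1/18) = (-170641 + 29*(1235/863))*(-1/18) = (-170641 + 35815/863)*(-1/18) = -147227368/863*(-1/18) = 73613684/7767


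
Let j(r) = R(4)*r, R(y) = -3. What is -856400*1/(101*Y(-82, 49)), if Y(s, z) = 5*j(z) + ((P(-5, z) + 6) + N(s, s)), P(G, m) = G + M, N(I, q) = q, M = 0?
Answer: 53525/5151 ≈ 10.391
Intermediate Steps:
P(G, m) = G (P(G, m) = G + 0 = G)
j(r) = -3*r
Y(s, z) = 1 + s - 15*z (Y(s, z) = 5*(-3*z) + ((-5 + 6) + s) = -15*z + (1 + s) = 1 + s - 15*z)
-856400*1/(101*Y(-82, 49)) = -856400*1/(101*(1 - 82 - 15*49)) = -856400*1/(101*(1 - 82 - 735)) = -856400/((-816*101)) = -856400/(-82416) = -856400*(-1/82416) = 53525/5151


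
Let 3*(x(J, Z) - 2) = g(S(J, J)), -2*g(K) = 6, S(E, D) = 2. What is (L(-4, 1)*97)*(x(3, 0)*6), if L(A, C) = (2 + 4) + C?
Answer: 4074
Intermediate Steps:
L(A, C) = 6 + C
g(K) = -3 (g(K) = -½*6 = -3)
x(J, Z) = 1 (x(J, Z) = 2 + (⅓)*(-3) = 2 - 1 = 1)
(L(-4, 1)*97)*(x(3, 0)*6) = ((6 + 1)*97)*(1*6) = (7*97)*6 = 679*6 = 4074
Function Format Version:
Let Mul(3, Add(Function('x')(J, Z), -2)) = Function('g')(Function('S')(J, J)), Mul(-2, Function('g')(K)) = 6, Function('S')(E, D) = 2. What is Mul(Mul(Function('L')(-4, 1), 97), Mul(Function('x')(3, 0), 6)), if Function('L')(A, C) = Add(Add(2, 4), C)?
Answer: 4074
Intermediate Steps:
Function('L')(A, C) = Add(6, C)
Function('g')(K) = -3 (Function('g')(K) = Mul(Rational(-1, 2), 6) = -3)
Function('x')(J, Z) = 1 (Function('x')(J, Z) = Add(2, Mul(Rational(1, 3), -3)) = Add(2, -1) = 1)
Mul(Mul(Function('L')(-4, 1), 97), Mul(Function('x')(3, 0), 6)) = Mul(Mul(Add(6, 1), 97), Mul(1, 6)) = Mul(Mul(7, 97), 6) = Mul(679, 6) = 4074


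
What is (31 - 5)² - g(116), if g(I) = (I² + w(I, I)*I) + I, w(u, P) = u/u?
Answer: -13012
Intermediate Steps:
w(u, P) = 1
g(I) = I² + 2*I (g(I) = (I² + 1*I) + I = (I² + I) + I = (I + I²) + I = I² + 2*I)
(31 - 5)² - g(116) = (31 - 5)² - 116*(2 + 116) = 26² - 116*118 = 676 - 1*13688 = 676 - 13688 = -13012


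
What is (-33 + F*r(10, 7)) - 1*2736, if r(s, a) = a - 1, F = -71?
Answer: -3195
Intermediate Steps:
r(s, a) = -1 + a
(-33 + F*r(10, 7)) - 1*2736 = (-33 - 71*(-1 + 7)) - 1*2736 = (-33 - 71*6) - 2736 = (-33 - 426) - 2736 = -459 - 2736 = -3195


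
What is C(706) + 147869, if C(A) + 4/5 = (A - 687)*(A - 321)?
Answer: 775916/5 ≈ 1.5518e+5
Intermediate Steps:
C(A) = -⅘ + (-687 + A)*(-321 + A) (C(A) = -⅘ + (A - 687)*(A - 321) = -⅘ + (-687 + A)*(-321 + A))
C(706) + 147869 = (1102631/5 + 706² - 1008*706) + 147869 = (1102631/5 + 498436 - 711648) + 147869 = 36571/5 + 147869 = 775916/5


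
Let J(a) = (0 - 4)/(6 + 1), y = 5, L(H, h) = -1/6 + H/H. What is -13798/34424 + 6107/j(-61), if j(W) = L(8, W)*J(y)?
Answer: -1103728177/86060 ≈ -12825.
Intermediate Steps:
L(H, h) = ⅚ (L(H, h) = -1*⅙ + 1 = -⅙ + 1 = ⅚)
J(a) = -4/7
j(W) = -10/21 (j(W) = (⅚)*(-4/7) = -10/21)
-13798/34424 + 6107/j(-61) = -13798/34424 + 6107/(-10/21) = -13798*1/34424 + 6107*(-21/10) = -6899/17212 - 128247/10 = -1103728177/86060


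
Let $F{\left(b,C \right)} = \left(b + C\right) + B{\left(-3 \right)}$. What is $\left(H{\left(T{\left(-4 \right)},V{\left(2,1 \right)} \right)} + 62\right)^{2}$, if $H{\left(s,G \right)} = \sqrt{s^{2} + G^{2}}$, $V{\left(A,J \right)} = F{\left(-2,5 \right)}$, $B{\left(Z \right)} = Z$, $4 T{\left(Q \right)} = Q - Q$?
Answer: $3844$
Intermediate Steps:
$T{\left(Q \right)} = 0$ ($T{\left(Q \right)} = \frac{Q - Q}{4} = \frac{1}{4} \cdot 0 = 0$)
$F{\left(b,C \right)} = -3 + C + b$ ($F{\left(b,C \right)} = \left(b + C\right) - 3 = \left(C + b\right) - 3 = -3 + C + b$)
$V{\left(A,J \right)} = 0$ ($V{\left(A,J \right)} = -3 + 5 - 2 = 0$)
$H{\left(s,G \right)} = \sqrt{G^{2} + s^{2}}$
$\left(H{\left(T{\left(-4 \right)},V{\left(2,1 \right)} \right)} + 62\right)^{2} = \left(\sqrt{0^{2} + 0^{2}} + 62\right)^{2} = \left(\sqrt{0 + 0} + 62\right)^{2} = \left(\sqrt{0} + 62\right)^{2} = \left(0 + 62\right)^{2} = 62^{2} = 3844$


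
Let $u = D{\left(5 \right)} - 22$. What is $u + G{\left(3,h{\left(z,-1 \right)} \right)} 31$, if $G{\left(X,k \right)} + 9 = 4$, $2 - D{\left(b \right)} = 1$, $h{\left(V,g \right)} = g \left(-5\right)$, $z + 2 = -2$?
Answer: $-176$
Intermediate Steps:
$z = -4$ ($z = -2 - 2 = -4$)
$h{\left(V,g \right)} = - 5 g$
$D{\left(b \right)} = 1$ ($D{\left(b \right)} = 2 - 1 = 1$)
$G{\left(X,k \right)} = -5$ ($G{\left(X,k \right)} = -9 + 4 = -5$)
$u = -21$ ($u = 1 - 22 = -21$)
$u + G{\left(3,h{\left(z,-1 \right)} \right)} 31 = -21 - 155 = -176$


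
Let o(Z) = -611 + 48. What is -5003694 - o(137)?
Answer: -5003131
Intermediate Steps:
o(Z) = -563
-5003694 - o(137) = -5003694 - 1*(-563) = -5003694 + 563 = -5003131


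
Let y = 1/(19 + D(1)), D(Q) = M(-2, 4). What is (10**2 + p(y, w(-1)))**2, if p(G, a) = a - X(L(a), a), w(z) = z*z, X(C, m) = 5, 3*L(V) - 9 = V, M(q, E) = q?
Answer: 9216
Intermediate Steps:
D(Q) = -2
L(V) = 3 + V/3
y = 1/17 (y = 1/(19 - 2) = 1/17 ≈ 0.058824)
w(z) = z**2
p(G, a) = -5 + a (p(G, a) = a - 1*5 = a - 5 = -5 + a)
(10**2 + p(y, w(-1)))**2 = (10**2 + (-5 + (-1)**2))**2 = (100 + (-5 + 1))**2 = (100 - 4)**2 = 96**2 = 9216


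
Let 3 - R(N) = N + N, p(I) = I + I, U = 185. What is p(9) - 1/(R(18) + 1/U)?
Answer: 110057/6104 ≈ 18.030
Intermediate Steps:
p(I) = 2*I
R(N) = 3 - 2*N (R(N) = 3 - (N + N) = 3 - 2*N)
p(9) - 1/(R(18) + 1/U) = 2*9 - 1/((3 - 2*18) + 1/185) = 18 - 1/((3 - 36) + 1/185) = 18 - 1/(-33 + 1/185) = 18 - 1/(-6104/185) = 18 - 1*(-185/6104) = 18 + 185/6104 = 110057/6104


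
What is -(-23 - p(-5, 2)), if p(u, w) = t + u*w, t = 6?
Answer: 19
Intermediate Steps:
p(u, w) = 6 + u*w
-(-23 - p(-5, 2)) = -(-23 - (6 - 5*2)) = -(-23 - (6 - 10)) = -(-23 - 1*(-4)) = -(-23 + 4) = -1*(-19) = 19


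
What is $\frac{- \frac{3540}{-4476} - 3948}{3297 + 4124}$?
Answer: $- \frac{1472309}{2768033} \approx -0.5319$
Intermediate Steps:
$\frac{- \frac{3540}{-4476} - 3948}{3297 + 4124} = \frac{\left(-3540\right) \left(- \frac{1}{4476}\right) - 3948}{7421} = \left(\frac{295}{373} - 3948\right) \frac{1}{7421} = \left(- \frac{1472309}{373}\right) \frac{1}{7421} = - \frac{1472309}{2768033}$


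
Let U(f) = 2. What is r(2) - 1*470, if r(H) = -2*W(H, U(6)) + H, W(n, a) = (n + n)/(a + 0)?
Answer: -472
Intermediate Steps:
W(n, a) = 2*n/a (W(n, a) = (2*n)/a = 2*n/a)
r(H) = -H (r(H) = -4*H/2 + H = -2*H + H = -H)
r(2) - 1*470 = -1*2 - 1*470 = -2 - 470 = -472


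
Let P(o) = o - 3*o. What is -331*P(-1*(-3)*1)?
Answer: 1986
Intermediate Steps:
P(o) = -2*o
-331*P(-1*(-3)*1) = -(-662)*-1*(-3)*1 = -(-662)*3*1 = -(-662)*3 = -331*(-6) = 1986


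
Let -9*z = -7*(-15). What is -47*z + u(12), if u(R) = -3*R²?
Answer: 349/3 ≈ 116.33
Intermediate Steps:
z = -35/3 (z = -(-7)*(-15)/9 = -⅑*105 = -35/3 ≈ -11.667)
-47*z + u(12) = -47*(-35/3) - 3*12² = 1645/3 - 3*144 = 1645/3 - 432 = 349/3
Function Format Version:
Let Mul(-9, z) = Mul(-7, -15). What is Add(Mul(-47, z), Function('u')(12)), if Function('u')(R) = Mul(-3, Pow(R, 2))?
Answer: Rational(349, 3) ≈ 116.33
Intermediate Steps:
z = Rational(-35, 3) (z = Mul(Rational(-1, 9), Mul(-7, -15)) = Mul(Rational(-1, 9), 105) = Rational(-35, 3) ≈ -11.667)
Add(Mul(-47, z), Function('u')(12)) = Add(Mul(-47, Rational(-35, 3)), Mul(-3, Pow(12, 2))) = Add(Rational(1645, 3), Mul(-3, 144)) = Add(Rational(1645, 3), -432) = Rational(349, 3)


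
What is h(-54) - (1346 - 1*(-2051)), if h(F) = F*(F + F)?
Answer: 2435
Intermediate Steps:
h(F) = 2*F² (h(F) = F*(2*F) = 2*F²)
h(-54) - (1346 - 1*(-2051)) = 2*(-54)² - (1346 - 1*(-2051)) = 2*2916 - (1346 + 2051) = 5832 - 1*3397 = 5832 - 3397 = 2435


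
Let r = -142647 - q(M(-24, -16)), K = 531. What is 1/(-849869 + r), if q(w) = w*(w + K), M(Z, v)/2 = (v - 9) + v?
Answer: -1/955698 ≈ -1.0464e-6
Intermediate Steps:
M(Z, v) = -18 + 4*v (M(Z, v) = 2*((v - 9) + v) = 2*((-9 + v) + v) = 2*(-9 + 2*v) = -18 + 4*v)
q(w) = w*(531 + w) (q(w) = w*(w + 531) = w*(531 + w))
r = -105829 (r = -142647 - (-18 + 4*(-16))*(531 + (-18 + 4*(-16))) = -142647 - (-18 - 64)*(531 + (-18 - 64)) = -142647 - (-82)*(531 - 82) = -142647 - (-82)*449 = -142647 - 1*(-36818) = -142647 + 36818 = -105829)
1/(-849869 + r) = 1/(-849869 - 105829) = 1/(-955698) = -1/955698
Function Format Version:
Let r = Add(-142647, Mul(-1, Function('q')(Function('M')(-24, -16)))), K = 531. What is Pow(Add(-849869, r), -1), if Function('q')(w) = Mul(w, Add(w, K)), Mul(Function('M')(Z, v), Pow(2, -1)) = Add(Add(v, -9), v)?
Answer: Rational(-1, 955698) ≈ -1.0464e-6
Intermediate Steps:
Function('M')(Z, v) = Add(-18, Mul(4, v)) (Function('M')(Z, v) = Mul(2, Add(Add(v, -9), v)) = Mul(2, Add(Add(-9, v), v)) = Mul(2, Add(-9, Mul(2, v))) = Add(-18, Mul(4, v)))
Function('q')(w) = Mul(w, Add(531, w)) (Function('q')(w) = Mul(w, Add(w, 531)) = Mul(w, Add(531, w)))
r = -105829 (r = Add(-142647, Mul(-1, Mul(Add(-18, Mul(4, -16)), Add(531, Add(-18, Mul(4, -16)))))) = Add(-142647, Mul(-1, Mul(Add(-18, -64), Add(531, Add(-18, -64))))) = Add(-142647, Mul(-1, Mul(-82, Add(531, -82)))) = Add(-142647, Mul(-1, Mul(-82, 449))) = Add(-142647, Mul(-1, -36818)) = Add(-142647, 36818) = -105829)
Pow(Add(-849869, r), -1) = Pow(Add(-849869, -105829), -1) = Pow(-955698, -1) = Rational(-1, 955698)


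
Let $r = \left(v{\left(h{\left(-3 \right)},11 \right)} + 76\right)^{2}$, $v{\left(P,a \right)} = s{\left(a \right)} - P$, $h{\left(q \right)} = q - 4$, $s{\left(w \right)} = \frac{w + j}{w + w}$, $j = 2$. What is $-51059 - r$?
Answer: $- \frac{28094477}{484} \approx -58046.0$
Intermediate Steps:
$s{\left(w \right)} = \frac{2 + w}{2 w}$ ($s{\left(w \right)} = \frac{w + 2}{w + w} = \frac{2 + w}{2 w}$)
$h{\left(q \right)} = -4 + q$
$v{\left(P,a \right)} = - P + \frac{2 + a}{2 a}$ ($v{\left(P,a \right)} = \frac{2 + a}{2 a} - P = - P + \frac{2 + a}{2 a}$)
$r = \frac{3381921}{484}$ ($r = \left(\left(\frac{1}{2} + \frac{1}{11} - \left(-4 - 3\right)\right) + 76\right)^{2} = \left(\left(\frac{1}{2} + \frac{1}{11} - -7\right) + 76\right)^{2} = \left(\left(\frac{1}{2} + \frac{1}{11} + 7\right) + 76\right)^{2} = \left(\frac{167}{22} + 76\right)^{2} = \left(\frac{1839}{22}\right)^{2} = \frac{3381921}{484} \approx 6987.4$)
$-51059 - r = -51059 - \frac{3381921}{484} = - \frac{28094477}{484}$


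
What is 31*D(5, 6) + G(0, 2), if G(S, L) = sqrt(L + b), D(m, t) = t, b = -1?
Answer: 187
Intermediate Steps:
G(S, L) = sqrt(-1 + L) (G(S, L) = sqrt(L - 1) = sqrt(-1 + L))
31*D(5, 6) + G(0, 2) = 31*6 + sqrt(-1 + 2) = 186 + sqrt(1) = 186 + 1 = 187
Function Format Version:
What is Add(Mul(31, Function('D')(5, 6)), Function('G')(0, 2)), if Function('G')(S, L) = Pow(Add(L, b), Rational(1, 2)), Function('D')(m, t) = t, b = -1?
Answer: 187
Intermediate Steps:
Function('G')(S, L) = Pow(Add(-1, L), Rational(1, 2)) (Function('G')(S, L) = Pow(Add(L, -1), Rational(1, 2)) = Pow(Add(-1, L), Rational(1, 2)))
Add(Mul(31, Function('D')(5, 6)), Function('G')(0, 2)) = Add(Mul(31, 6), Pow(Add(-1, 2), Rational(1, 2))) = Add(186, Pow(1, Rational(1, 2))) = Add(186, 1) = 187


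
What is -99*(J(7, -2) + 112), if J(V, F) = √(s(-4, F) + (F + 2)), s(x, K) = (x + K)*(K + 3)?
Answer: -11088 - 99*I*√6 ≈ -11088.0 - 242.5*I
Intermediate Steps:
s(x, K) = (3 + K)*(K + x) (s(x, K) = (K + x)*(3 + K) = (3 + K)*(K + x))
J(V, F) = √(-10 + F²) (J(V, F) = √((F² + 3*F + 3*(-4) + F*(-4)) + (F + 2)) = √((F² + 3*F - 12 - 4*F) + (2 + F)) = √((-12 + F² - F) + (2 + F)) = √(-10 + F²))
-99*(J(7, -2) + 112) = -99*(√(-10 + (-2)²) + 112) = -99*(√(-10 + 4) + 112) = -99*(√(-6) + 112) = -99*(I*√6 + 112) = -99*(112 + I*√6) = -11088 - 99*I*√6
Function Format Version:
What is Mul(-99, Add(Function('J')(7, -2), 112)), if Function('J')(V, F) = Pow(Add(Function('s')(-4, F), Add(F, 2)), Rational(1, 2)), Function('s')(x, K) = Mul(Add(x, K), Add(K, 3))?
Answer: Add(-11088, Mul(-99, I, Pow(6, Rational(1, 2)))) ≈ Add(-11088., Mul(-242.50, I))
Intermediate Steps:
Function('s')(x, K) = Mul(Add(3, K), Add(K, x)) (Function('s')(x, K) = Mul(Add(K, x), Add(3, K)) = Mul(Add(3, K), Add(K, x)))
Function('J')(V, F) = Pow(Add(-10, Pow(F, 2)), Rational(1, 2)) (Function('J')(V, F) = Pow(Add(Add(Pow(F, 2), Mul(3, F), Mul(3, -4), Mul(F, -4)), Add(F, 2)), Rational(1, 2)) = Pow(Add(Add(Pow(F, 2), Mul(3, F), -12, Mul(-4, F)), Add(2, F)), Rational(1, 2)) = Pow(Add(Add(-12, Pow(F, 2), Mul(-1, F)), Add(2, F)), Rational(1, 2)) = Pow(Add(-10, Pow(F, 2)), Rational(1, 2)))
Mul(-99, Add(Function('J')(7, -2), 112)) = Mul(-99, Add(Pow(Add(-10, Pow(-2, 2)), Rational(1, 2)), 112)) = Mul(-99, Add(Pow(Add(-10, 4), Rational(1, 2)), 112)) = Mul(-99, Add(Pow(-6, Rational(1, 2)), 112)) = Mul(-99, Add(Mul(I, Pow(6, Rational(1, 2))), 112)) = Mul(-99, Add(112, Mul(I, Pow(6, Rational(1, 2))))) = Add(-11088, Mul(-99, I, Pow(6, Rational(1, 2))))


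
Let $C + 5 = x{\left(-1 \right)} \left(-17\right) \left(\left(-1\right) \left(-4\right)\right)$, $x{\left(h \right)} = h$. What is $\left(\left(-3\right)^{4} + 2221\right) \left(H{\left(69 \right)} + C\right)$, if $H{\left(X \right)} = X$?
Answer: $303864$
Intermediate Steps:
$C = 63$ ($C = -5 + \left(-1\right) \left(-17\right) \left(\left(-1\right) \left(-4\right)\right) = -5 + 17 \cdot 4 = -5 + 68 = 63$)
$\left(\left(-3\right)^{4} + 2221\right) \left(H{\left(69 \right)} + C\right) = \left(\left(-3\right)^{4} + 2221\right) \left(69 + 63\right) = \left(81 + 2221\right) 132 = 2302 \cdot 132 = 303864$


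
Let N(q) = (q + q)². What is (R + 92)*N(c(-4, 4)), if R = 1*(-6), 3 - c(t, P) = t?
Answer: 16856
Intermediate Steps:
c(t, P) = 3 - t
R = -6
N(q) = 4*q² (N(q) = (2*q)² = 4*q²)
(R + 92)*N(c(-4, 4)) = (-6 + 92)*(4*(3 - 1*(-4))²) = 86*(4*(3 + 4)²) = 86*(4*7²) = 86*(4*49) = 86*196 = 16856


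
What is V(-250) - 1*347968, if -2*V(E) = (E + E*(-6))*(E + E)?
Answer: -35468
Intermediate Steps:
V(E) = 5*E² (V(E) = -(E + E*(-6))*(E + E)/2 = -(E - 6*E)*2*E/2 = -(-5*E)*2*E/2 = -(-5)*E² = 5*E²)
V(-250) - 1*347968 = 5*(-250)² - 1*347968 = 5*62500 - 347968 = 312500 - 347968 = -35468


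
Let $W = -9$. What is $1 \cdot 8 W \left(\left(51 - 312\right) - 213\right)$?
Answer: $34128$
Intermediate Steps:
$1 \cdot 8 W \left(\left(51 - 312\right) - 213\right) = 1 \cdot 8 \left(-9\right) \left(\left(51 - 312\right) - 213\right) = 8 \left(-9\right) \left(-261 - 213\right) = \left(-72\right) \left(-474\right) = 34128$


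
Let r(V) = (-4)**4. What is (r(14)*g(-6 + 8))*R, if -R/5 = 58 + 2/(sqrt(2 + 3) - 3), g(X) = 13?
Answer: -940160 + 8320*sqrt(5) ≈ -9.2156e+5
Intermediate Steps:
r(V) = 256
R = -290 - 10/(-3 + sqrt(5)) (R = -5*(58 + 2/(sqrt(2 + 3) - 3)) = -5*(58 + 2/(sqrt(5) - 3)) = -5*(58 + 2/(-3 + sqrt(5))) = -290 - 10/(-3 + sqrt(5)) ≈ -276.91)
(r(14)*g(-6 + 8))*R = (256*13)*(-565/2 + 5*sqrt(5)/2) = 3328*(-565/2 + 5*sqrt(5)/2) = -940160 + 8320*sqrt(5)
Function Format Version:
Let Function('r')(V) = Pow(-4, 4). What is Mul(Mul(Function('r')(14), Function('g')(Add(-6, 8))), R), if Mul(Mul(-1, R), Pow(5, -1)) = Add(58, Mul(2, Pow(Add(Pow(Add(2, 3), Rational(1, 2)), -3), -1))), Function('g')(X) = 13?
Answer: Add(-940160, Mul(8320, Pow(5, Rational(1, 2)))) ≈ -9.2156e+5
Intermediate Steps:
Function('r')(V) = 256
R = Add(-290, Mul(-10, Pow(Add(-3, Pow(5, Rational(1, 2))), -1))) (R = Mul(-5, Add(58, Mul(2, Pow(Add(Pow(Add(2, 3), Rational(1, 2)), -3), -1)))) = Mul(-5, Add(58, Mul(2, Pow(Add(Pow(5, Rational(1, 2)), -3), -1)))) = Mul(-5, Add(58, Mul(2, Pow(Add(-3, Pow(5, Rational(1, 2))), -1)))) = Add(-290, Mul(-10, Pow(Add(-3, Pow(5, Rational(1, 2))), -1))) ≈ -276.91)
Mul(Mul(Function('r')(14), Function('g')(Add(-6, 8))), R) = Mul(Mul(256, 13), Add(Rational(-565, 2), Mul(Rational(5, 2), Pow(5, Rational(1, 2))))) = Mul(3328, Add(Rational(-565, 2), Mul(Rational(5, 2), Pow(5, Rational(1, 2))))) = Add(-940160, Mul(8320, Pow(5, Rational(1, 2))))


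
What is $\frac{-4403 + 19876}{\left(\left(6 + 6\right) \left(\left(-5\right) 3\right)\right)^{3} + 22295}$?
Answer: $- \frac{15473}{5809705} \approx -0.0026633$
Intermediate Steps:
$\frac{-4403 + 19876}{\left(\left(6 + 6\right) \left(\left(-5\right) 3\right)\right)^{3} + 22295} = \frac{15473}{\left(12 \left(-15\right)\right)^{3} + 22295} = \frac{15473}{\left(-180\right)^{3} + 22295} = \frac{15473}{-5832000 + 22295} = \frac{15473}{-5809705} = 15473 \left(- \frac{1}{5809705}\right) = - \frac{15473}{5809705}$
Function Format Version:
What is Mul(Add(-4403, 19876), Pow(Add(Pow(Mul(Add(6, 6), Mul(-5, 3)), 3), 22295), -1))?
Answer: Rational(-15473, 5809705) ≈ -0.0026633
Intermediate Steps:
Mul(Add(-4403, 19876), Pow(Add(Pow(Mul(Add(6, 6), Mul(-5, 3)), 3), 22295), -1)) = Mul(15473, Pow(Add(Pow(Mul(12, -15), 3), 22295), -1)) = Mul(15473, Pow(Add(Pow(-180, 3), 22295), -1)) = Mul(15473, Pow(Add(-5832000, 22295), -1)) = Mul(15473, Pow(-5809705, -1)) = Mul(15473, Rational(-1, 5809705)) = Rational(-15473, 5809705)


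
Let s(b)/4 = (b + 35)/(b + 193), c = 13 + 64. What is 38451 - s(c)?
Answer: 5190661/135 ≈ 38449.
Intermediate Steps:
c = 77
s(b) = 4*(35 + b)/(193 + b) (s(b) = 4*((b + 35)/(b + 193)) = 4*((35 + b)/(193 + b)) = 4*(35 + b)/(193 + b))
38451 - s(c) = 38451 - 4*(35 + 77)/(193 + 77) = 38451 - 4*112/270 = 38451 - 1*224/135 = 38451 - 224/135 = 5190661/135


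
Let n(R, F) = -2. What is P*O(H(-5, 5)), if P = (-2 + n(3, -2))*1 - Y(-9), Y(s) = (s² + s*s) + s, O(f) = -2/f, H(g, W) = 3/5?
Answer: 1570/3 ≈ 523.33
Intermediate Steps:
H(g, W) = ⅗ (H(g, W) = 3*(⅕) = ⅗)
Y(s) = s + 2*s² (Y(s) = (s² + s²) + s = 2*s² + s = s + 2*s²)
P = -157 (P = (-2 - 2)*1 - (-9)*(1 + 2*(-9)) = -4*1 - (-9)*(1 - 18) = -4 - (-9)*(-17) = -4 - 1*153 = -4 - 153 = -157)
P*O(H(-5, 5)) = -(-314)/⅗ = -(-314)*5/3 = -157*(-10/3) = 1570/3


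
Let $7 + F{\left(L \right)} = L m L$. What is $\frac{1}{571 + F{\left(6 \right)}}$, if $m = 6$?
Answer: $\frac{1}{780} \approx 0.0012821$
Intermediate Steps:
$F{\left(L \right)} = -7 + 6 L^{2}$ ($F{\left(L \right)} = -7 + L 6 L = -7 + 6 L L = -7 + 6 L^{2}$)
$\frac{1}{571 + F{\left(6 \right)}} = \frac{1}{571 - \left(7 - 6 \cdot 6^{2}\right)} = \frac{1}{571 + \left(-7 + 6 \cdot 36\right)} = \frac{1}{571 + \left(-7 + 216\right)} = \frac{1}{571 + 209} = \frac{1}{780}$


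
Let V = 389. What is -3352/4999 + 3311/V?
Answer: 15247761/1944611 ≈ 7.8410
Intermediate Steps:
-3352/4999 + 3311/V = -3352/4999 + 3311/389 = 15247761/1944611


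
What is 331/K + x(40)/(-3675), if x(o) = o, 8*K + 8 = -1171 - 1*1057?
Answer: -491042/410865 ≈ -1.1951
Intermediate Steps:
K = -559/2 (K = -1 + (-1171 - 1*1057)/8 = -1 + (-1171 - 1057)/8 = -1 + (⅛)*(-2228) = -1 - 557/2 = -559/2 ≈ -279.50)
331/K + x(40)/(-3675) = 331/(-559/2) + 40/(-3675) = 331*(-2/559) + 40*(-1/3675) = -662/559 - 8/735 = -491042/410865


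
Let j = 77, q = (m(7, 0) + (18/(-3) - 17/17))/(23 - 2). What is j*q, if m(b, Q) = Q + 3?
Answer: -44/3 ≈ -14.667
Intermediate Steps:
m(b, Q) = 3 + Q
q = -4/21 (q = ((3 + 0) + (18/(-3) - 17/17))/(23 - 2) = (3 + (18*(-1/3) - 17*1/17))/21 = (3 + (-6 - 1))*(1/21) = (3 - 7)*(1/21) = -4*1/21 = -4/21 ≈ -0.19048)
j*q = 77*(-4/21) = -44/3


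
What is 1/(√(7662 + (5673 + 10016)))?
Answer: √23351/23351 ≈ 0.0065441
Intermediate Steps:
1/(√(7662 + (5673 + 10016))) = 1/(√(7662 + 15689)) = 1/(√23351) = √23351/23351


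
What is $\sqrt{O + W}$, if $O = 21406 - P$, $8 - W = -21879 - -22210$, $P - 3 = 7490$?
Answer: $3 \sqrt{1510} \approx 116.58$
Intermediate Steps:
$P = 7493$ ($P = 3 + 7490 = 7493$)
$W = -323$ ($W = 8 - \left(-21879 - -22210\right) = 8 - \left(-21879 + 22210\right) = 8 - 331 = -323$)
$O = 13913$ ($O = 21406 - 7493 = 13913$)
$\sqrt{O + W} = \sqrt{13913 - 323} = \sqrt{13590} = 3 \sqrt{1510}$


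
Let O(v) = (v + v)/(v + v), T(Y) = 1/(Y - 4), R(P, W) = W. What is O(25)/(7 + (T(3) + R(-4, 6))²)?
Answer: 1/32 ≈ 0.031250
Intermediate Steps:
T(Y) = 1/(-4 + Y)
O(v) = 1 (O(v) = (2*v)/((2*v)) = (2*v)*(1/(2*v)) = 1)
O(25)/(7 + (T(3) + R(-4, 6))²) = 1/(7 + (1/(-4 + 3) + 6)²) = 1/(7 + (1/(-1) + 6)²) = 1/(7 + (-1 + 6)²) = 1/(7 + 5²) = 1/(7 + 25) = 1/32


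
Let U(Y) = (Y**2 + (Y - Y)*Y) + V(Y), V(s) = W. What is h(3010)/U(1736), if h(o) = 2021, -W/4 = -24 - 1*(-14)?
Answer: 2021/3013736 ≈ 0.00067060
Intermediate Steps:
W = 40 (W = -4*(-24 - 1*(-14)) = -4*(-24 + 14) = -4*(-10) = 40)
V(s) = 40
U(Y) = 40 + Y**2 (U(Y) = (Y**2 + (Y - Y)*Y) + 40 = (Y**2 + 0*Y) + 40 = (Y**2 + 0) + 40 = Y**2 + 40 = 40 + Y**2)
h(3010)/U(1736) = 2021/(40 + 1736**2) = 2021/(40 + 3013696) = 2021/3013736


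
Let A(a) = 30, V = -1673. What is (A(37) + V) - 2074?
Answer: -3717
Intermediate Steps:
(A(37) + V) - 2074 = (30 - 1673) - 2074 = -1643 - 2074 = -3717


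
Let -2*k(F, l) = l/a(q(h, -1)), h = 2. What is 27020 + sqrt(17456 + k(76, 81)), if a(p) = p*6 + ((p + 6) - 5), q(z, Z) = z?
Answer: 27020 + sqrt(1745330)/10 ≈ 27152.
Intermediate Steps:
a(p) = 1 + 7*p (a(p) = 6*p + ((6 + p) - 5) = 6*p + (1 + p) = 1 + 7*p)
k(F, l) = -l/30 (k(F, l) = -l/(2*(1 + 7*2)) = -l/(2*(1 + 14)) = -l/(2*15) = -l/30)
27020 + sqrt(17456 + k(76, 81)) = 27020 + sqrt(17456 - 1/30*81) = 27020 + sqrt(17456 - 27/10) = 27020 + sqrt(174533/10) = 27020 + sqrt(1745330)/10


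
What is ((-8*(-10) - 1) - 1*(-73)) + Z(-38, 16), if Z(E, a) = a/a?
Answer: 153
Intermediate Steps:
Z(E, a) = 1
((-8*(-10) - 1) - 1*(-73)) + Z(-38, 16) = ((-8*(-10) - 1) - 1*(-73)) + 1 = ((80 - 1) + 73) + 1 = (79 + 73) + 1 = 152 + 1 = 153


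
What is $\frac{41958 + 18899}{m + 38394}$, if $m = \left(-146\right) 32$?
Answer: $\frac{60857}{33722} \approx 1.8047$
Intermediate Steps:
$m = -4672$
$\frac{41958 + 18899}{m + 38394} = \frac{41958 + 18899}{-4672 + 38394} = \frac{60857}{33722}$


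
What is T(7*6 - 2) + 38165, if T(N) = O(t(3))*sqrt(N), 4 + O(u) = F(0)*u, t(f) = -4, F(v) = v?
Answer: 38165 - 8*sqrt(10) ≈ 38140.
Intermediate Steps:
O(u) = -4 (O(u) = -4 + 0*u = -4 + 0 = -4)
T(N) = -4*sqrt(N)
T(7*6 - 2) + 38165 = -4*sqrt(7*6 - 2) + 38165 = -4*sqrt(42 - 2) + 38165 = -8*sqrt(10) + 38165 = 38165 - 8*sqrt(10)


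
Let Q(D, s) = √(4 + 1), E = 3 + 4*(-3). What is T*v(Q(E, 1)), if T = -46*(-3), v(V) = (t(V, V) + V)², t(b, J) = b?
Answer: 2760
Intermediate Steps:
E = -9 (E = 3 - 12 = -9)
Q(D, s) = √5
v(V) = 4*V² (v(V) = (V + V)² = (2*V)² = 4*V²)
T = 138
T*v(Q(E, 1)) = 138*(4*(√5)²) = 138*(4*5) = 138*20 = 2760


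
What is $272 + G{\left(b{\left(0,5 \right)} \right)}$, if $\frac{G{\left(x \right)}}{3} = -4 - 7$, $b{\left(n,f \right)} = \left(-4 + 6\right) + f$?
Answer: $239$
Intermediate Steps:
$b{\left(n,f \right)} = 2 + f$
$G{\left(x \right)} = -33$ ($G{\left(x \right)} = 3 \left(-4 - 7\right) = 3 \left(-11\right) = -33$)
$272 + G{\left(b{\left(0,5 \right)} \right)} = 272 - 33 = 239$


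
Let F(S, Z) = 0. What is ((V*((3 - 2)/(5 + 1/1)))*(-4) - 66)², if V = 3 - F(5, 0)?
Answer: 4624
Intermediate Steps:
V = 3 (V = 3 - 1*0 = 3 + 0 = 3)
((V*((3 - 2)/(5 + 1/1)))*(-4) - 66)² = ((3*((3 - 2)/(5 + 1/1)))*(-4) - 66)² = ((3*(1/(5 + 1)))*(-4) - 66)² = ((3*(1/6))*(-4) - 66)² = ((3*(1*(⅙)))*(-4) - 66)² = ((3*(⅙))*(-4) - 66)² = ((½)*(-4) - 66)² = (-2 - 66)² = (-68)² = 4624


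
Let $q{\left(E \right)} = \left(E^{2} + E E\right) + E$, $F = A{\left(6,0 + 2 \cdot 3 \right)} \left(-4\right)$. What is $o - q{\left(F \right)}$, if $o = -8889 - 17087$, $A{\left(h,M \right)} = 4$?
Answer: $-26472$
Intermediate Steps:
$F = -16$ ($F = 4 \left(-4\right) = -16$)
$o = -25976$
$q{\left(E \right)} = E + 2 E^{2}$ ($q{\left(E \right)} = \left(E^{2} + E^{2}\right) + E = 2 E^{2} + E = E + 2 E^{2}$)
$o - q{\left(F \right)} = -25976 - - 16 \left(1 + 2 \left(-16\right)\right) = -25976 - - 16 \left(1 - 32\right) = -25976 - \left(-16\right) \left(-31\right) = -25976 - 496 = -26472$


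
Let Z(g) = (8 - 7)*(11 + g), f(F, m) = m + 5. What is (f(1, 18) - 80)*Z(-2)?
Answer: -513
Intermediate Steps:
f(F, m) = 5 + m
Z(g) = 11 + g (Z(g) = 1*(11 + g) = 11 + g)
(f(1, 18) - 80)*Z(-2) = ((5 + 18) - 80)*(11 - 2) = (23 - 80)*9 = -57*9 = -513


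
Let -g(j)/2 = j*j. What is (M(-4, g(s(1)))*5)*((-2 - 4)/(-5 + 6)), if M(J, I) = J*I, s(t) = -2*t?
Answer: -960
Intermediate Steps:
g(j) = -2*j² (g(j) = -2*j*j = -2*j²)
M(J, I) = I*J
(M(-4, g(s(1)))*5)*((-2 - 4)/(-5 + 6)) = ((-2*(-2*1)²*(-4))*5)*((-2 - 4)/(-5 + 6)) = ((-2*(-2)²*(-4))*5)*(-6/1) = ((-2*4*(-4))*5)*(-6*1) = (-8*(-4)*5)*(-6) = (32*5)*(-6) = 160*(-6) = -960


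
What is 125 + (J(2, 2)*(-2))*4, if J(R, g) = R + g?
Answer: 93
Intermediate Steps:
125 + (J(2, 2)*(-2))*4 = 125 + ((2 + 2)*(-2))*4 = 125 + (4*(-2))*4 = 125 - 8*4 = 125 - 32 = 93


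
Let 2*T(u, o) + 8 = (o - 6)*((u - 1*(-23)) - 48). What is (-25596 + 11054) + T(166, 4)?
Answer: -14687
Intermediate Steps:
T(u, o) = -4 + (-25 + u)*(-6 + o)/2 (T(u, o) = -4 + ((o - 6)*((u - 1*(-23)) - 48))/2 = -4 + ((-6 + o)*((u + 23) - 48))/2 = -4 + ((-6 + o)*((23 + u) - 48))/2 = -4 + ((-6 + o)*(-25 + u))/2 = -4 + ((-25 + u)*(-6 + o))/2 = -4 + (-25 + u)*(-6 + o)/2)
(-25596 + 11054) + T(166, 4) = (-25596 + 11054) + (71 - 3*166 - 25/2*4 + (1/2)*4*166) = -14542 + (71 - 498 - 50 + 332) = -14542 - 145 = -14687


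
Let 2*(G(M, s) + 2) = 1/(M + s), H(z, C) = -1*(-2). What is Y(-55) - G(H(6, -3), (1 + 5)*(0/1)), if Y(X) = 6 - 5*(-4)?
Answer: 111/4 ≈ 27.750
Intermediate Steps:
Y(X) = 26 (Y(X) = 6 + 20 = 26)
H(z, C) = 2
G(M, s) = -2 + 1/(2*(M + s))
Y(-55) - G(H(6, -3), (1 + 5)*(0/1)) = 26 - (½ - 2*2 - 2*(1 + 5)*0/1)/(2 + (1 + 5)*(0/1)) = 26 - (½ - 4 - 12*0*1)/(2 + 6*(0*1)) = 26 - (½ - 4 - 12*0)/(2 + 6*0) = 26 - (½ - 4 - 2*0)/(2 + 0) = 26 - (½ - 4 + 0)/2 = 26 - (-7)/(2*2) = 26 - 1*(-7/4) = 26 + 7/4 = 111/4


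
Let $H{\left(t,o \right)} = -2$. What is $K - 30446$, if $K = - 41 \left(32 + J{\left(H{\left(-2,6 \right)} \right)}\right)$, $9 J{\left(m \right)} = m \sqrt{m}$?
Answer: $-31758 + \frac{82 i \sqrt{2}}{9} \approx -31758.0 + 12.885 i$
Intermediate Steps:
$J{\left(m \right)} = \frac{m^{\frac{3}{2}}}{9}$ ($J{\left(m \right)} = \frac{m \sqrt{m}}{9} = \frac{m^{\frac{3}{2}}}{9}$)
$K = -1312 + \frac{82 i \sqrt{2}}{9}$ ($K = - 41 \left(32 + \frac{\left(-2\right)^{\frac{3}{2}}}{9}\right) = - 41 \left(32 + \frac{\left(-2\right) i \sqrt{2}}{9}\right) = - 41 \left(32 - \frac{2 i \sqrt{2}}{9}\right) = -1312 + \frac{82 i \sqrt{2}}{9} \approx -1312.0 + 12.885 i$)
$K - 30446 = \left(-1312 + \frac{82 i \sqrt{2}}{9}\right) - 30446 = -31758 + \frac{82 i \sqrt{2}}{9}$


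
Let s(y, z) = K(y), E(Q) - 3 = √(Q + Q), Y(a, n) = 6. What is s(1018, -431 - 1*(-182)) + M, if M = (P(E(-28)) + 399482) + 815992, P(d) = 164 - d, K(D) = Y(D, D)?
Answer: 1215641 - 2*I*√14 ≈ 1.2156e+6 - 7.4833*I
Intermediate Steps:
E(Q) = 3 + √2*√Q (E(Q) = 3 + √(Q + Q) = 3 + √(2*Q) = 3 + √2*√Q)
K(D) = 6
M = 1215635 - 2*I*√14 (M = ((164 - (3 + √2*√(-28))) + 399482) + 815992 = ((164 - (3 + √2*(2*I*√7))) + 399482) + 815992 = ((164 - (3 + 2*I*√14)) + 399482) + 815992 = ((164 + (-3 - 2*I*√14)) + 399482) + 815992 = ((161 - 2*I*√14) + 399482) + 815992 = (399643 - 2*I*√14) + 815992 = 1215635 - 2*I*√14 ≈ 1.2156e+6 - 7.4833*I)
s(y, z) = 6
s(1018, -431 - 1*(-182)) + M = 6 + (1215635 - 2*I*√14) = 1215641 - 2*I*√14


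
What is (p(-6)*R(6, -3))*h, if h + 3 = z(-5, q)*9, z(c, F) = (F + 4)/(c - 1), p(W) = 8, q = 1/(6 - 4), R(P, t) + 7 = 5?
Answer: 156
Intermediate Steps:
R(P, t) = -2 (R(P, t) = -7 + 5 = -2)
q = 1/2 ≈ 0.50000
z(c, F) = (4 + F)/(-1 + c)
h = -39/4 (h = -3 + ((4 + 1/2)/(-1 - 5))*9 = -3 + ((9/2)/(-6))*9 = -3 - 1/6*9/2*9 = -3 - 3/4*9 = -3 - 27/4 = -39/4 ≈ -9.7500)
(p(-6)*R(6, -3))*h = (8*(-2))*(-39/4) = -16*(-39/4) = 156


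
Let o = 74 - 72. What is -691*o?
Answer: -1382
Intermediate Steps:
o = 2
-691*o = -691*2 = -1382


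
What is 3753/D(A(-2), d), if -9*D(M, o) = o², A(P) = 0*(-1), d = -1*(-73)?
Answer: -33777/5329 ≈ -6.3383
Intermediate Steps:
d = 73
A(P) = 0
D(M, o) = -o²/9
3753/D(A(-2), d) = 3753/((-⅑*73²)) = 3753/((-⅑*5329)) = 3753/(-5329/9) = 3753*(-9/5329) = -33777/5329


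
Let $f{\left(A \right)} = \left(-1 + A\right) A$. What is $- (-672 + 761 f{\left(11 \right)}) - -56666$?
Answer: $-26372$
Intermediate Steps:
$f{\left(A \right)} = A \left(-1 + A\right)$
$- (-672 + 761 f{\left(11 \right)}) - -56666 = - (-672 + 761 \cdot 11 \left(-1 + 11\right)) - -56666 = - (-672 + 761 \cdot 11 \cdot 10) + 56666 = - (-672 + 761 \cdot 110) + 56666 = - (-672 + 83710) + 56666 = \left(-1\right) 83038 + 56666 = -83038 + 56666 = -26372$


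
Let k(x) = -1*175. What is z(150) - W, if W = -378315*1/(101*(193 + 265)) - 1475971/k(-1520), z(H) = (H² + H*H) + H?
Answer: 42469537301/1156450 ≈ 36724.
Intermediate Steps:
z(H) = H + 2*H² (z(H) = (H² + H²) + H = 2*H² + H = H + 2*H²)
k(x) = -175
W = 9744180199/1156450 (W = -378315*1/(101*(193 + 265)) - 1475971/(-175) = -378315/(101*458) - 1475971*(-1/175) = -378315/46258 + 210853/25 = 9744180199/1156450 ≈ 8425.9)
z(150) - W = 150*(1 + 2*150) - 1*9744180199/1156450 = 150*(1 + 300) - 9744180199/1156450 = 150*301 - 9744180199/1156450 = 45150 - 9744180199/1156450 = 42469537301/1156450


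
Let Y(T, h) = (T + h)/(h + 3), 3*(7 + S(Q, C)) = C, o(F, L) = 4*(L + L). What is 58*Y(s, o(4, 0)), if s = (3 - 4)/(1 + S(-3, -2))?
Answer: 29/10 ≈ 2.9000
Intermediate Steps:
o(F, L) = 8*L (o(F, L) = 4*(2*L) = 8*L)
S(Q, C) = -7 + C/3
s = 3/20 (s = (3 - 4)/(1 + (-7 + (⅓)*(-2))) = -1/(1 + (-7 - ⅔)) = -1/(1 - 23/3) = -1/(-20/3) = -1*(-3/20) = 3/20 ≈ 0.15000)
Y(T, h) = (T + h)/(3 + h)
58*Y(s, o(4, 0)) = 58*((3/20 + 8*0)/(3 + 8*0)) = 58*((3/20 + 0)/(3 + 0)) = 58*((3/20)/3) = 58*((⅓)*(3/20)) = 58*(1/20) = 29/10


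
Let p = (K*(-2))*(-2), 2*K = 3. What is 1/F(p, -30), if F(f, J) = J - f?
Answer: -1/36 ≈ -0.027778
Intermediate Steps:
K = 3/2 (K = (½)*3 = 3/2 ≈ 1.5000)
p = 6 (p = ((3/2)*(-2))*(-2) = -3*(-2) = 6)
1/F(p, -30) = 1/(-30 - 1*6) = 1/(-30 - 6) = 1/(-36) = -1/36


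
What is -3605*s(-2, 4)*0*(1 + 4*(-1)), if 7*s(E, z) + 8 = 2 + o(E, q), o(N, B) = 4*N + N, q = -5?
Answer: 0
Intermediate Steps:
o(N, B) = 5*N
s(E, z) = -6/7 + 5*E/7 (s(E, z) = -8/7 + (2 + 5*E)/7 = -8/7 + (2/7 + 5*E/7) = -6/7 + 5*E/7)
-3605*s(-2, 4)*0*(1 + 4*(-1)) = -3605*(-6/7 + (5/7)*(-2))*0*(1 + 4*(-1)) = -3605*(-6/7 - 10/7)*0*(1 - 4) = -3605*(-16/7*0)*(-3) = -0*(-3) = -3605*0 = 0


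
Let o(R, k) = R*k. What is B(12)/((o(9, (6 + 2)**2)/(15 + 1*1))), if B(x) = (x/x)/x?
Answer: 1/432 ≈ 0.0023148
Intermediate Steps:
B(x) = 1/x
B(12)/((o(9, (6 + 2)**2)/(15 + 1*1))) = 1/(12*(((9*(6 + 2)**2)/(15 + 1*1)))) = 1/(12*(((9*8**2)/(15 + 1)))) = 1/(12*(((9*64)/16))) = 1/(12*((576*(1/16)))) = (1/12)/36 = (1/12)*(1/36) = 1/432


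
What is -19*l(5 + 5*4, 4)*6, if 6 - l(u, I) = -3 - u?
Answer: -3876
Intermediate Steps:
l(u, I) = 9 + u (l(u, I) = 6 - (-3 - u) = 6 + (3 + u) = 9 + u)
-19*l(5 + 5*4, 4)*6 = -19*(9 + (5 + 5*4))*6 = -19*(9 + (5 + 20))*6 = -19*(9 + 25)*6 = -19*34*6 = -646*6 = -3876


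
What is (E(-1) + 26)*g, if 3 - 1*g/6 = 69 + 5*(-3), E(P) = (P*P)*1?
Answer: -8262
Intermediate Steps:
E(P) = P² (E(P) = P²*1 = P²)
g = -306 (g = 18 - 6*(69 + 5*(-3)) = 18 - 6*(69 - 15) = 18 - 6*54 = 18 - 324 = -306)
(E(-1) + 26)*g = ((-1)² + 26)*(-306) = (1 + 26)*(-306) = 27*(-306) = -8262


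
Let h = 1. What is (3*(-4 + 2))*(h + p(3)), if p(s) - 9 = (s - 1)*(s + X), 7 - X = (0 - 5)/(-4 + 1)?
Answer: -160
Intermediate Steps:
X = 16/3 (X = 7 - (0 - 5)/(-4 + 1) = 7 - (-5)/(-3) = 7 - (-5)*(-1)/3 = 7 - 1*5/3 = 7 - 5/3 = 16/3 ≈ 5.3333)
p(s) = 9 + (-1 + s)*(16/3 + s) (p(s) = 9 + (s - 1)*(s + 16/3) = 9 + (-1 + s)*(16/3 + s))
(3*(-4 + 2))*(h + p(3)) = (3*(-4 + 2))*(1 + (11/3 + 3**2 + (13/3)*3)) = (3*(-2))*(1 + (11/3 + 9 + 13)) = -6*(1 + 77/3) = -6*80/3 = -160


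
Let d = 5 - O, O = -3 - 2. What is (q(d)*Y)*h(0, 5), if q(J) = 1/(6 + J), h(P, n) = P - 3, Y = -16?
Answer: 3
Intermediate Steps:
O = -5
h(P, n) = -3 + P
d = 10 (d = 5 - 1*(-5) = 5 + 5 = 10)
(q(d)*Y)*h(0, 5) = (-16/(6 + 10))*(-3 + 0) = (-16/16)*(-3) = ((1/16)*(-16))*(-3) = -1*(-3) = 3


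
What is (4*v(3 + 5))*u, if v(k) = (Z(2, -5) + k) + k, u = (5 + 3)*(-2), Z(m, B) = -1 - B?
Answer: -1280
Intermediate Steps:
u = -16 (u = 8*(-2) = -16)
v(k) = 4 + 2*k (v(k) = ((-1 - 1*(-5)) + k) + k = ((-1 + 5) + k) + k = (4 + k) + k = 4 + 2*k)
(4*v(3 + 5))*u = (4*(4 + 2*(3 + 5)))*(-16) = (4*(4 + 2*8))*(-16) = (4*(4 + 16))*(-16) = (4*20)*(-16) = 80*(-16) = -1280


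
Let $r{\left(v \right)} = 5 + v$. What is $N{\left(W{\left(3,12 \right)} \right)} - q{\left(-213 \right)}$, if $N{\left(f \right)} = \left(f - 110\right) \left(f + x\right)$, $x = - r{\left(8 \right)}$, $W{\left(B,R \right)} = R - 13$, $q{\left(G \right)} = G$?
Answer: $1767$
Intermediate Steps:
$W{\left(B,R \right)} = -13 + R$
$x = -13$ ($x = - (5 + 8) = \left(-1\right) 13 = -13$)
$N{\left(f \right)} = \left(-110 + f\right) \left(-13 + f\right)$ ($N{\left(f \right)} = \left(f - 110\right) \left(f - 13\right) = \left(-110 + f\right) \left(-13 + f\right)$)
$N{\left(W{\left(3,12 \right)} \right)} - q{\left(-213 \right)} = \left(1430 + \left(-13 + 12\right)^{2} - 123 \left(-13 + 12\right)\right) - -213 = \left(1430 + \left(-1\right)^{2} - -123\right) + 213 = \left(1430 + 1 + 123\right) + 213 = 1554 + 213 = 1767$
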